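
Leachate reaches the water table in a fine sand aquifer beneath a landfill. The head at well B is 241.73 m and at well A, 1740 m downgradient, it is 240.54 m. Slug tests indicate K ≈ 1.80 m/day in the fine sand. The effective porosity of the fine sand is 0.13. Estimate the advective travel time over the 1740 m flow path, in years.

503

Hydraulic gradient i = (241.73 − 240.54) / 1740 = 1.19 / 1740 = 0.0006839.
Darcy flux q = K · i = 1.800 × 0.0006839 = 0.001231 m/day.
Seepage velocity v = q / n_e = 0.001231 / 0.13 = 0.009469 m/day.
Travel time t = L / v = 1740 / 0.009469 = 1.837e+05 days = 503.1 years.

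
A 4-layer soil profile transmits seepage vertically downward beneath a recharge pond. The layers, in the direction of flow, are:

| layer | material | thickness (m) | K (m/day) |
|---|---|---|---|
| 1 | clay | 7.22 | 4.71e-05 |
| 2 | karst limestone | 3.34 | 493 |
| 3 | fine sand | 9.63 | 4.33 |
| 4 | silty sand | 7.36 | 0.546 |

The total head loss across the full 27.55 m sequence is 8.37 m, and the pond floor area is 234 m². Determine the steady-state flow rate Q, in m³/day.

Flow is perpendicular to layering, so the layers act in series and the equivalent K is the thickness-weighted harmonic mean.
Total thickness L = 7.22 + 3.34 + 9.63 + 7.36 = 27.55 m.
Σ(b_i/K_i) = 7.22/4.71e-05 + 3.34/493 + 9.63/4.33 + 7.36/0.546 = 1.533e+05 d.
K_eq = L / Σ(b_i/K_i) = 27.55 / 1.533e+05 = 0.0001797 m/day.
Q = K_eq · A · (Δh/L) = 0.0001797 × 234 × (8.37/27.55) = 0.01278 m³/day.

0.0128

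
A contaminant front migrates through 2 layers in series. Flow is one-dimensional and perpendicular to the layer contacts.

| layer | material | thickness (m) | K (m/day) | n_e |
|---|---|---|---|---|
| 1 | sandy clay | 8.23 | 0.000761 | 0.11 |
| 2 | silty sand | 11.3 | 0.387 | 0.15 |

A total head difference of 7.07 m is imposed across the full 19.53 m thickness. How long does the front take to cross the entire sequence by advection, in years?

10.9

With flow normal to the layers, continuity requires the same specific discharge q through every layer.
Σ(b_i/K_i) = 8.23/0.000761 + 11.3/0.387 = 10844 d.
q = Δh / Σ(b_i/K_i) = 7.07 / 10844 = 0.0006520 m/day.
In each layer the seepage velocity is v_i = q/n_i, so the layer transit time is t_i = b_i·n_i / q:
  layer 1 (sandy clay): t_1 = 8.23 × 0.11 / 0.0006520 = 1389 d
  layer 2 (silty sand): t_2 = 11.3 × 0.15 / 0.0006520 = 2600 d
Total t = Σ t_i = 3988 days = 10.92 years.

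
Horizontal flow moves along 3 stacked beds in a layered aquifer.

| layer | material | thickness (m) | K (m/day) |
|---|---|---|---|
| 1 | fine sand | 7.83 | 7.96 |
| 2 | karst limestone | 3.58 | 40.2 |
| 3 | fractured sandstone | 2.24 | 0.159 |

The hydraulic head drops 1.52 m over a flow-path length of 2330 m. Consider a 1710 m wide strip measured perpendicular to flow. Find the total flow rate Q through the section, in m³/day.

230

Flow is parallel to layering, so each bed carries its own Darcy discharge and the transmissivities add.
Σ(K_i·b_i) = 7.96×7.83 + 40.2×3.58 + 0.159×2.24 = 206.6 m²/day.
Hydraulic gradient i = Δh / L = 1.52 / 2330 = 0.0006524.
Q = Σ(K_i·b_i) · W · i = 206.6 × 1710 × 0.0006524 = 230.5 m³/day.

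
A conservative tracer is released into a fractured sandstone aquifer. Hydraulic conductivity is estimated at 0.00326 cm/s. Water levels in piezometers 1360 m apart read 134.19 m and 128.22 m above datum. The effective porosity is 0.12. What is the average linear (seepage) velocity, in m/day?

0.103

Convert K: 0.00326 cm/s × 864 = 2.817 m/day.
Hydraulic gradient i = (134.19 − 128.22) / 1360 = 5.97 / 1360 = 0.004390.
Darcy flux q = K · i = 2.817 × 0.004390 = 0.01236 m/day.
Seepage velocity v = q / n_e = 0.01236 / 0.12 = 0.1030 m/day.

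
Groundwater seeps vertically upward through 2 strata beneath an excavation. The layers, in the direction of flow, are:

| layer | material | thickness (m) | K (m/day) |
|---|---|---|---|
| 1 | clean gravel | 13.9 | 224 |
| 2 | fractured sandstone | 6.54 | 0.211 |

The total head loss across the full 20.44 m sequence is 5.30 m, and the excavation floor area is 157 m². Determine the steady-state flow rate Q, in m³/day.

Flow is perpendicular to layering, so the layers act in series and the equivalent K is the thickness-weighted harmonic mean.
Total thickness L = 13.9 + 6.54 = 20.44 m.
Σ(b_i/K_i) = 13.9/224 + 6.54/0.211 = 31.06 d.
K_eq = L / Σ(b_i/K_i) = 20.44 / 31.06 = 0.6581 m/day.
Q = K_eq · A · (Δh/L) = 0.6581 × 157 × (5.30/20.44) = 26.79 m³/day.

26.8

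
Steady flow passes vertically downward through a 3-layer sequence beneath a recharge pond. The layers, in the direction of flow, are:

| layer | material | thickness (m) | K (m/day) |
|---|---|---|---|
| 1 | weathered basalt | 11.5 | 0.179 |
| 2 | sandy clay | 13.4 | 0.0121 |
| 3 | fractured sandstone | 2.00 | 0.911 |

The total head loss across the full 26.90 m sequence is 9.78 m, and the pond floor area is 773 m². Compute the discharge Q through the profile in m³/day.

6.44

Flow is perpendicular to layering, so the layers act in series and the equivalent K is the thickness-weighted harmonic mean.
Total thickness L = 11.5 + 13.4 + 2.00 = 26.90 m.
Σ(b_i/K_i) = 11.5/0.179 + 13.4/0.0121 + 2.00/0.911 = 1174 d.
K_eq = L / Σ(b_i/K_i) = 26.90 / 1174 = 0.02292 m/day.
Q = K_eq · A · (Δh/L) = 0.02292 × 773 × (9.78/26.90) = 6.440 m³/day.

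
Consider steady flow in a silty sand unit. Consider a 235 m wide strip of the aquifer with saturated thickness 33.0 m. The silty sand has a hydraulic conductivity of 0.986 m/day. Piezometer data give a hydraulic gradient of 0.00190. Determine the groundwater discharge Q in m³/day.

14.5

Cross-sectional area A = 235 × 33.0 = 7755 m².
Hydraulic gradient i = 0.00190.
Darcy's law: Q = K · A · i = 0.9860 × 7755 × 0.001900 = 14.53 m³/day.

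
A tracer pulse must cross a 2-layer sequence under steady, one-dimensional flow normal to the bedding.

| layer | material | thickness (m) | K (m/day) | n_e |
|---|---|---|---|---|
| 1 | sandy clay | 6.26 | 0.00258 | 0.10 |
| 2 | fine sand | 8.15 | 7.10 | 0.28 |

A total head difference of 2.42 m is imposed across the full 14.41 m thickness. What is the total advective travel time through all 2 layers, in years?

7.99

With flow normal to the layers, continuity requires the same specific discharge q through every layer.
Σ(b_i/K_i) = 6.26/0.00258 + 8.15/7.10 = 2428 d.
q = Δh / Σ(b_i/K_i) = 2.42 / 2428 = 0.0009969 m/day.
In each layer the seepage velocity is v_i = q/n_i, so the layer transit time is t_i = b_i·n_i / q:
  layer 1 (sandy clay): t_1 = 6.26 × 0.10 / 0.0009969 = 627.9 d
  layer 2 (fine sand): t_2 = 8.15 × 0.28 / 0.0009969 = 2289 d
Total t = Σ t_i = 2917 days = 7.986 years.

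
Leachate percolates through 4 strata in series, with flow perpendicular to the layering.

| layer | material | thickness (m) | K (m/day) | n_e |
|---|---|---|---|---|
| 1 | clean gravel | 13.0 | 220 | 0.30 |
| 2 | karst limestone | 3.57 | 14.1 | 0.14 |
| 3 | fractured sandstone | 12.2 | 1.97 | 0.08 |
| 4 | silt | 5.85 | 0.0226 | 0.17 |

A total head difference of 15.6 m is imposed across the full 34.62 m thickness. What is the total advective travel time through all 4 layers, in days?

108

With flow normal to the layers, continuity requires the same specific discharge q through every layer.
Σ(b_i/K_i) = 13.0/220 + 3.57/14.1 + 12.2/1.97 + 5.85/0.0226 = 265.4 d.
q = Δh / Σ(b_i/K_i) = 15.6 / 265.4 = 0.05879 m/day.
In each layer the seepage velocity is v_i = q/n_i, so the layer transit time is t_i = b_i·n_i / q:
  layer 1 (clean gravel): t_1 = 13.0 × 0.30 / 0.05879 = 66.34 d
  layer 2 (karst limestone): t_2 = 3.57 × 0.14 / 0.05879 = 8.502 d
  layer 3 (fractured sandstone): t_3 = 12.2 × 0.08 / 0.05879 = 16.60 d
  layer 4 (silt): t_4 = 5.85 × 0.17 / 0.05879 = 16.92 d
Total t = Σ t_i = 108.4 days.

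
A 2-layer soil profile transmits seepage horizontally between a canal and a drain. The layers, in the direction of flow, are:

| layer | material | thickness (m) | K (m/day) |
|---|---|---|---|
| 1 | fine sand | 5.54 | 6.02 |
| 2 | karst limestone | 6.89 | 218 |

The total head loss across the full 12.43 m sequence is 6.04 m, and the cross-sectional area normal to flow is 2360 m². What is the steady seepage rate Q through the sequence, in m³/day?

Flow is perpendicular to layering, so the layers act in series and the equivalent K is the thickness-weighted harmonic mean.
Total thickness L = 5.54 + 6.89 = 12.43 m.
Σ(b_i/K_i) = 5.54/6.02 + 6.89/218 = 0.9519 d.
K_eq = L / Σ(b_i/K_i) = 12.43 / 0.9519 = 13.06 m/day.
Q = K_eq · A · (Δh/L) = 13.06 × 2360 × (6.04/12.43) = 14975 m³/day.

15000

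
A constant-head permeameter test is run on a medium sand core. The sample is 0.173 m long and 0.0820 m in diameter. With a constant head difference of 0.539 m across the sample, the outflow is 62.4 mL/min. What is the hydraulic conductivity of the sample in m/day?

5.46

Cross-sectional area A = π·(d/2)² = π × (0.0820/2)² = 0.005281 m².
Convert discharge: 62.4 mL/min = 1.040e-06 m³/s.
Darcy's law rearranged: K = Q·L / (A·Δh) = 1.040e-06 × 0.173 / (0.005281 × 0.539) = 6.321e-05 m/s = 5.461 m/day.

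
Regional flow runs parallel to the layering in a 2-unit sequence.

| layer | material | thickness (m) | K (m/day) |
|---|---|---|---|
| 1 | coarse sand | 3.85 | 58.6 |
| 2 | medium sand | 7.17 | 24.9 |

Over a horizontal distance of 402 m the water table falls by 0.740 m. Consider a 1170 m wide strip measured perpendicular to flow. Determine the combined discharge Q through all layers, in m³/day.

870

Flow is parallel to layering, so each bed carries its own Darcy discharge and the transmissivities add.
Σ(K_i·b_i) = 58.6×3.85 + 24.9×7.17 = 404.1 m²/day.
Hydraulic gradient i = Δh / L = 0.740 / 402 = 0.001841.
Q = Σ(K_i·b_i) · W · i = 404.1 × 1170 × 0.001841 = 870.4 m³/day.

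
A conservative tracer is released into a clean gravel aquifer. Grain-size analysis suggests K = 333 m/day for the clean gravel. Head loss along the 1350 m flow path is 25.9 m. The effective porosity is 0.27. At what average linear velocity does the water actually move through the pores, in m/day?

23.7

Hydraulic gradient i = Δh / L = 25.9 / 1350 = 0.01919.
Darcy flux q = K · i = 333.0 × 0.01919 = 6.389 m/day.
Seepage velocity v = q / n_e = 6.389 / 0.27 = 23.66 m/day.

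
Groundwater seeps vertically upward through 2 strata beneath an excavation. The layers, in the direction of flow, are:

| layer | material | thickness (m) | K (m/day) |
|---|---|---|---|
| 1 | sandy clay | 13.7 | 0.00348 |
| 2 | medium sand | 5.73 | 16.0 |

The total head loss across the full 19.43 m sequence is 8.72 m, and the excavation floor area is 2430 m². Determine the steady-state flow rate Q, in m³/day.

Flow is perpendicular to layering, so the layers act in series and the equivalent K is the thickness-weighted harmonic mean.
Total thickness L = 13.7 + 5.73 = 19.43 m.
Σ(b_i/K_i) = 13.7/0.00348 + 5.73/16.0 = 3937 d.
K_eq = L / Σ(b_i/K_i) = 19.43 / 3937 = 0.004935 m/day.
Q = K_eq · A · (Δh/L) = 0.004935 × 2430 × (8.72/19.43) = 5.382 m³/day.

5.38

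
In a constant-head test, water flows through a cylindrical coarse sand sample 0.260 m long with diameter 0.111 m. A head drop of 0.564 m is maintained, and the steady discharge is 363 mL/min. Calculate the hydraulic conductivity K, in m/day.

24.9

Cross-sectional area A = π·(d/2)² = π × (0.111/2)² = 0.009677 m².
Convert discharge: 363 mL/min = 6.050e-06 m³/s.
Darcy's law rearranged: K = Q·L / (A·Δh) = 6.050e-06 × 0.260 / (0.009677 × 0.564) = 0.0002882 m/s = 24.90 m/day.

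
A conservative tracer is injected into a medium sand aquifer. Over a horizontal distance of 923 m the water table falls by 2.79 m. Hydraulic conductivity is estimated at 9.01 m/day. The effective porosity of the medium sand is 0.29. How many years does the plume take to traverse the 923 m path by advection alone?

26.9

Hydraulic gradient i = Δh / L = 2.79 / 923 = 0.003023.
Darcy flux q = K · i = 9.010 × 0.003023 = 0.02723 m/day.
Seepage velocity v = q / n_e = 0.02723 / 0.29 = 0.09391 m/day.
Travel time t = L / v = 923 / 0.09391 = 9828 days = 26.91 years.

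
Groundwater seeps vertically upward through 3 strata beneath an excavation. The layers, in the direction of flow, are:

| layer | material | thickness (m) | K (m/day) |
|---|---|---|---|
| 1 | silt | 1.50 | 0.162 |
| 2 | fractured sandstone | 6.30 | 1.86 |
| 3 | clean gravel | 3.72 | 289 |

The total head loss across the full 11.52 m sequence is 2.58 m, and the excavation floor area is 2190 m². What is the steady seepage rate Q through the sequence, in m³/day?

446

Flow is perpendicular to layering, so the layers act in series and the equivalent K is the thickness-weighted harmonic mean.
Total thickness L = 1.50 + 6.30 + 3.72 = 11.52 m.
Σ(b_i/K_i) = 1.50/0.162 + 6.30/1.86 + 3.72/289 = 12.66 d.
K_eq = L / Σ(b_i/K_i) = 11.52 / 12.66 = 0.9100 m/day.
Q = K_eq · A · (Δh/L) = 0.9100 × 2190 × (2.58/11.52) = 446.3 m³/day.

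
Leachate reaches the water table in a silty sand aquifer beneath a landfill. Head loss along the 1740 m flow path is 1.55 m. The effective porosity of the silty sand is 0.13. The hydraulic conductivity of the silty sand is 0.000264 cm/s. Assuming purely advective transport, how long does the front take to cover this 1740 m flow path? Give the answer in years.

3050

Convert K: 0.000264 cm/s × 864 = 0.2281 m/day.
Hydraulic gradient i = Δh / L = 1.55 / 1740 = 0.0008908.
Darcy flux q = K · i = 0.2281 × 0.0008908 = 0.0002032 m/day.
Seepage velocity v = q / n_e = 0.0002032 / 0.13 = 0.001563 m/day.
Travel time t = L / v = 1740 / 0.001563 = 1.113e+06 days = 3048 years.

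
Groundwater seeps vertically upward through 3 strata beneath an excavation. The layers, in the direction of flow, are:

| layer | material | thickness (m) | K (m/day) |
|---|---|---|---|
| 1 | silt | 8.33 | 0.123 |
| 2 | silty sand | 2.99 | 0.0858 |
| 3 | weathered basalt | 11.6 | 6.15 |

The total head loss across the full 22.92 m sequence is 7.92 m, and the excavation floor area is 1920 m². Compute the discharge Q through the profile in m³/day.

Flow is perpendicular to layering, so the layers act in series and the equivalent K is the thickness-weighted harmonic mean.
Total thickness L = 8.33 + 2.99 + 11.6 = 22.92 m.
Σ(b_i/K_i) = 8.33/0.123 + 2.99/0.0858 + 11.6/6.15 = 104.5 d.
K_eq = L / Σ(b_i/K_i) = 22.92 / 104.5 = 0.2194 m/day.
Q = K_eq · A · (Δh/L) = 0.2194 × 1920 × (7.92/22.92) = 145.6 m³/day.

146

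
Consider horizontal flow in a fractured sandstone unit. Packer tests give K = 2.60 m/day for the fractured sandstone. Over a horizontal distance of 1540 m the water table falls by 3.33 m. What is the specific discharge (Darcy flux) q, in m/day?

0.00562

Hydraulic gradient i = Δh / L = 3.33 / 1540 = 0.002162.
Specific discharge q = K · i = 2.600 × 0.002162 = 0.005622 m/day.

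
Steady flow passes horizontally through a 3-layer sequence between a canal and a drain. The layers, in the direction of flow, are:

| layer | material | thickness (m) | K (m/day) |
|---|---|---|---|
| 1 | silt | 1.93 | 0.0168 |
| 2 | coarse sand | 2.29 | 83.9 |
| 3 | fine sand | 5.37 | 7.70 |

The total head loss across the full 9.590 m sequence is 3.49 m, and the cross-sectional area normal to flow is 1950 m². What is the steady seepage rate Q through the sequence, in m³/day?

58.9

Flow is perpendicular to layering, so the layers act in series and the equivalent K is the thickness-weighted harmonic mean.
Total thickness L = 1.93 + 2.29 + 5.37 = 9.590 m.
Σ(b_i/K_i) = 1.93/0.0168 + 2.29/83.9 + 5.37/7.70 = 115.6 d.
K_eq = L / Σ(b_i/K_i) = 9.590 / 115.6 = 0.08295 m/day.
Q = K_eq · A · (Δh/L) = 0.08295 × 1950 × (3.49/9.590) = 58.87 m³/day.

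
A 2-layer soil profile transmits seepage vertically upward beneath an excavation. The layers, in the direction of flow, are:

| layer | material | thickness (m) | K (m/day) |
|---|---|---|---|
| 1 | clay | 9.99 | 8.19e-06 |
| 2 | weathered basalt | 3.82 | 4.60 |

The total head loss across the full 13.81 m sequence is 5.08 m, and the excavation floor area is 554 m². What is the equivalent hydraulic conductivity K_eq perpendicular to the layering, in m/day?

1.13e-05

Flow is perpendicular to layering, so the layers act in series and the equivalent K is the thickness-weighted harmonic mean.
Total thickness L = 9.99 + 3.82 = 13.81 m.
Σ(b_i/K_i) = 9.99/8.19e-06 + 3.82/4.60 = 1.220e+06 d.
K_eq = L / Σ(b_i/K_i) = 13.81 / 1.220e+06 = 1.132e-05 m/day.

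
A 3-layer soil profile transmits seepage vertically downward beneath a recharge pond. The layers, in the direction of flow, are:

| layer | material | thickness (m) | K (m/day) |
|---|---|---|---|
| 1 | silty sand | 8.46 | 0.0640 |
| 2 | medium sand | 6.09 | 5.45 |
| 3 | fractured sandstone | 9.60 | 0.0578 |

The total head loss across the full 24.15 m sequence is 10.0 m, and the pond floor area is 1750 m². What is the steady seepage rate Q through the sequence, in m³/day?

58.5

Flow is perpendicular to layering, so the layers act in series and the equivalent K is the thickness-weighted harmonic mean.
Total thickness L = 8.46 + 6.09 + 9.60 = 24.15 m.
Σ(b_i/K_i) = 8.46/0.0640 + 6.09/5.45 + 9.60/0.0578 = 299.4 d.
K_eq = L / Σ(b_i/K_i) = 24.15 / 299.4 = 0.08066 m/day.
Q = K_eq · A · (Δh/L) = 0.08066 × 1750 × (10.0/24.15) = 58.45 m³/day.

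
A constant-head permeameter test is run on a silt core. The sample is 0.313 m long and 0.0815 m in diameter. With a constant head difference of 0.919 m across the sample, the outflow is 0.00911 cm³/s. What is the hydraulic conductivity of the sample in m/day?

0.0514

Cross-sectional area A = π·(d/2)² = π × (0.0815/2)² = 0.005217 m².
Convert discharge: 0.00911 cm³/s = 9.110e-09 m³/s.
Darcy's law rearranged: K = Q·L / (A·Δh) = 9.110e-09 × 0.313 / (0.005217 × 0.919) = 5.948e-07 m/s = 0.05139 m/day.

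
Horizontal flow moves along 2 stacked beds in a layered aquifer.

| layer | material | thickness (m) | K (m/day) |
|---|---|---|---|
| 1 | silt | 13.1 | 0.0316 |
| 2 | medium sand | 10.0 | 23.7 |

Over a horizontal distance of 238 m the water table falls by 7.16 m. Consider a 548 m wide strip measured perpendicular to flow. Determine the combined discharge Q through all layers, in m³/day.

Flow is parallel to layering, so each bed carries its own Darcy discharge and the transmissivities add.
Σ(K_i·b_i) = 0.0316×13.1 + 23.7×10.0 = 237.4 m²/day.
Hydraulic gradient i = Δh / L = 7.16 / 238 = 0.03008.
Q = Σ(K_i·b_i) · W · i = 237.4 × 548 × 0.03008 = 3914 m³/day.

3910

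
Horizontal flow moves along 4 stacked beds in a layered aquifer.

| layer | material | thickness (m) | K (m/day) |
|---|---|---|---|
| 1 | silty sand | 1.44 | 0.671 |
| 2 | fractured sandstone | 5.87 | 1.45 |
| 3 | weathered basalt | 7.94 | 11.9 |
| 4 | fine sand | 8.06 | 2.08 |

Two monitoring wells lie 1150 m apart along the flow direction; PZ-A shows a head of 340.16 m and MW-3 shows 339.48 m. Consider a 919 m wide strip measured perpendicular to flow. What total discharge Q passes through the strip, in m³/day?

Flow is parallel to layering, so each bed carries its own Darcy discharge and the transmissivities add.
Σ(K_i·b_i) = 0.671×1.44 + 1.45×5.87 + 11.9×7.94 + 2.08×8.06 = 120.7 m²/day.
Hydraulic gradient i = (340.16 − 339.48) / 1150 = 0.68 / 1150 = 0.0005913.
Q = Σ(K_i·b_i) · W · i = 120.7 × 919 × 0.0005913 = 65.60 m³/day.

65.6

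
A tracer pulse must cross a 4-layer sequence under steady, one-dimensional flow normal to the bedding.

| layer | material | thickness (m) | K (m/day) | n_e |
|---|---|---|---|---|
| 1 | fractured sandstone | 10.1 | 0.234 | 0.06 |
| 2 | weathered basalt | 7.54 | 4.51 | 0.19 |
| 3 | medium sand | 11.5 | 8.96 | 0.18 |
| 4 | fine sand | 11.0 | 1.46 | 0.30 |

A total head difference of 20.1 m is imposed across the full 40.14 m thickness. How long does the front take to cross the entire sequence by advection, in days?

19.8

With flow normal to the layers, continuity requires the same specific discharge q through every layer.
Σ(b_i/K_i) = 10.1/0.234 + 7.54/4.51 + 11.5/8.96 + 11.0/1.46 = 53.65 d.
q = Δh / Σ(b_i/K_i) = 20.1 / 53.65 = 0.3746 m/day.
In each layer the seepage velocity is v_i = q/n_i, so the layer transit time is t_i = b_i·n_i / q:
  layer 1 (fractured sandstone): t_1 = 10.1 × 0.06 / 0.3746 = 1.618 d
  layer 2 (weathered basalt): t_2 = 7.54 × 0.19 / 0.3746 = 3.824 d
  layer 3 (medium sand): t_3 = 11.5 × 0.18 / 0.3746 = 5.525 d
  layer 4 (fine sand): t_4 = 11.0 × 0.30 / 0.3746 = 8.809 d
Total t = Σ t_i = 19.78 days.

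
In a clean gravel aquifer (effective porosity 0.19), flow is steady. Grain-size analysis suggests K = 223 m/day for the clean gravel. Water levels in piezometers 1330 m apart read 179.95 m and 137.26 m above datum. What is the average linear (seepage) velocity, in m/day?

37.7

Hydraulic gradient i = (179.95 − 137.26) / 1330 = 42.69 / 1330 = 0.03210.
Darcy flux q = K · i = 223.0 × 0.03210 = 7.158 m/day.
Seepage velocity v = q / n_e = 7.158 / 0.19 = 37.67 m/day.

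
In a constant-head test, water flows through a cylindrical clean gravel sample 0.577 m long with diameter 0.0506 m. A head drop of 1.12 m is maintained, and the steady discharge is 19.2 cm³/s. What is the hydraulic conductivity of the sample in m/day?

Cross-sectional area A = π·(d/2)² = π × (0.0506/2)² = 0.002011 m².
Convert discharge: 19.2 cm³/s = 1.920e-05 m³/s.
Darcy's law rearranged: K = Q·L / (A·Δh) = 1.920e-05 × 0.577 / (0.002011 × 1.12) = 0.004919 m/s = 425.0 m/day.

425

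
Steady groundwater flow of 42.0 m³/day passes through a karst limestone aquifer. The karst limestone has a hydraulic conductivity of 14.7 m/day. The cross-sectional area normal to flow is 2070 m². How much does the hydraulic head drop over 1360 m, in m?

1.88

From Q = K·A·i, i = Q / (K·A) = 42.0 / (14.70 × 2070) = 0.001380.
Head loss Δh = i · L = 0.001380 × 1360 = 1.877 m.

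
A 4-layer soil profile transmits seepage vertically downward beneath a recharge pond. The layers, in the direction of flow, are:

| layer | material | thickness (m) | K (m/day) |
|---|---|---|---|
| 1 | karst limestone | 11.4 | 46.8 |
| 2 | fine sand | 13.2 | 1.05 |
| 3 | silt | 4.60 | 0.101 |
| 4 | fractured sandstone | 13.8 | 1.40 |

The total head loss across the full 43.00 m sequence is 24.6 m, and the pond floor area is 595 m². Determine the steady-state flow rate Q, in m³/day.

215

Flow is perpendicular to layering, so the layers act in series and the equivalent K is the thickness-weighted harmonic mean.
Total thickness L = 11.4 + 13.2 + 4.60 + 13.8 = 43.00 m.
Σ(b_i/K_i) = 11.4/46.8 + 13.2/1.05 + 4.60/0.101 + 13.8/1.40 = 68.22 d.
K_eq = L / Σ(b_i/K_i) = 43.00 / 68.22 = 0.6303 m/day.
Q = K_eq · A · (Δh/L) = 0.6303 × 595 × (24.6/43.00) = 214.6 m³/day.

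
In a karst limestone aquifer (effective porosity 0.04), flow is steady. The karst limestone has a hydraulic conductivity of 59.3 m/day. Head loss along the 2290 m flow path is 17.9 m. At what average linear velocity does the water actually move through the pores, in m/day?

11.6

Hydraulic gradient i = Δh / L = 17.9 / 2290 = 0.007817.
Darcy flux q = K · i = 59.30 × 0.007817 = 0.4635 m/day.
Seepage velocity v = q / n_e = 0.4635 / 0.04 = 11.59 m/day.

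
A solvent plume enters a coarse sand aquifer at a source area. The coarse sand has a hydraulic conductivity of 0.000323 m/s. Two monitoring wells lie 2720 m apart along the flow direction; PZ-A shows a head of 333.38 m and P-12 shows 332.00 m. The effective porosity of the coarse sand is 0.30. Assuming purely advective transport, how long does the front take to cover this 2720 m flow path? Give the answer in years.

Convert K: 0.000323 m/s × 86400 = 27.91 m/day.
Hydraulic gradient i = (333.38 − 332.00) / 2720 = 1.38 / 2720 = 0.0005074.
Darcy flux q = K · i = 27.91 × 0.0005074 = 0.01416 m/day.
Seepage velocity v = q / n_e = 0.01416 / 0.30 = 0.04720 m/day.
Travel time t = L / v = 2720 / 0.04720 = 57632 days = 157.8 years.

158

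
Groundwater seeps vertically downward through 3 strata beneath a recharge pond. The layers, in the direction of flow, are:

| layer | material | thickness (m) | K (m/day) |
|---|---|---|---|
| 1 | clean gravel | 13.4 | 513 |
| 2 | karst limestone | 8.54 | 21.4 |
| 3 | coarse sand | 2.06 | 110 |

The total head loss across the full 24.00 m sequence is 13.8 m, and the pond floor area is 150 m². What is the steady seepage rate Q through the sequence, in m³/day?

4660

Flow is perpendicular to layering, so the layers act in series and the equivalent K is the thickness-weighted harmonic mean.
Total thickness L = 13.4 + 8.54 + 2.06 = 24.00 m.
Σ(b_i/K_i) = 13.4/513 + 8.54/21.4 + 2.06/110 = 0.4439 d.
K_eq = L / Σ(b_i/K_i) = 24.00 / 0.4439 = 54.06 m/day.
Q = K_eq · A · (Δh/L) = 54.06 × 150 × (13.8/24.00) = 4663 m³/day.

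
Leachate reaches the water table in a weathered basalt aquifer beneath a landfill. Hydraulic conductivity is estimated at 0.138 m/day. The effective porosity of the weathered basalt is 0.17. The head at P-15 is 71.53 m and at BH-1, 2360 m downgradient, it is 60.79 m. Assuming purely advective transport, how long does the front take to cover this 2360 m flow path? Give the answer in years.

Hydraulic gradient i = (71.53 − 60.79) / 2360 = 10.74 / 2360 = 0.004551.
Darcy flux q = K · i = 0.1380 × 0.004551 = 0.0006280 m/day.
Seepage velocity v = q / n_e = 0.0006280 / 0.17 = 0.003694 m/day.
Travel time t = L / v = 2360 / 0.003694 = 6.388e+05 days = 1749 years.

1750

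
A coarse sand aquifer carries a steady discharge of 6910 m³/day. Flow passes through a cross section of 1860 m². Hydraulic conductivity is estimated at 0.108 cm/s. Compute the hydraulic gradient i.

Convert K: 0.108 cm/s × 864 = 93.31 m/day.
From Q = K·A·i, i = Q / (K·A) = 6910 / (93.31 × 1860) = 0.03981.

0.0398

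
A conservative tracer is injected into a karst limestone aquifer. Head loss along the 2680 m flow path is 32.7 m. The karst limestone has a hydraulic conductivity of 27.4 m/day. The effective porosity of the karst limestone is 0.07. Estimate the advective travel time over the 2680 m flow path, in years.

Hydraulic gradient i = Δh / L = 32.7 / 2680 = 0.01220.
Darcy flux q = K · i = 27.40 × 0.01220 = 0.3343 m/day.
Seepage velocity v = q / n_e = 0.3343 / 0.07 = 4.776 m/day.
Travel time t = L / v = 2680 / 4.776 = 561.1 days = 1.536 years.

1.54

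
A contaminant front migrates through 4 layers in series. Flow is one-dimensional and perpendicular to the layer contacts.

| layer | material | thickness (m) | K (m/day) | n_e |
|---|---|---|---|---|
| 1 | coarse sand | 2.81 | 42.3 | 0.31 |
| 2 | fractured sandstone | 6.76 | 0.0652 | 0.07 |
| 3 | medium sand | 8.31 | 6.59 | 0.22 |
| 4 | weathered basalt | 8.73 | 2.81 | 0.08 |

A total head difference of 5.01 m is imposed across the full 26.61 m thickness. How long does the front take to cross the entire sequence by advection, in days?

83.5

With flow normal to the layers, continuity requires the same specific discharge q through every layer.
Σ(b_i/K_i) = 2.81/42.3 + 6.76/0.0652 + 8.31/6.59 + 8.73/2.81 = 108.1 d.
q = Δh / Σ(b_i/K_i) = 5.01 / 108.1 = 0.04634 m/day.
In each layer the seepage velocity is v_i = q/n_i, so the layer transit time is t_i = b_i·n_i / q:
  layer 1 (coarse sand): t_1 = 2.81 × 0.31 / 0.04634 = 18.80 d
  layer 2 (fractured sandstone): t_2 = 6.76 × 0.07 / 0.04634 = 10.21 d
  layer 3 (medium sand): t_3 = 8.31 × 0.22 / 0.04634 = 39.45 d
  layer 4 (weathered basalt): t_4 = 8.73 × 0.08 / 0.04634 = 15.07 d
Total t = Σ t_i = 83.53 days.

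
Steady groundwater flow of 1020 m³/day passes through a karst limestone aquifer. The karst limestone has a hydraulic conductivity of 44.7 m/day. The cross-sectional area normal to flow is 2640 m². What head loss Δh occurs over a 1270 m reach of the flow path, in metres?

From Q = K·A·i, i = Q / (K·A) = 1020 / (44.70 × 2640) = 0.008643.
Head loss Δh = i · L = 0.008643 × 1270 = 10.98 m.

11.0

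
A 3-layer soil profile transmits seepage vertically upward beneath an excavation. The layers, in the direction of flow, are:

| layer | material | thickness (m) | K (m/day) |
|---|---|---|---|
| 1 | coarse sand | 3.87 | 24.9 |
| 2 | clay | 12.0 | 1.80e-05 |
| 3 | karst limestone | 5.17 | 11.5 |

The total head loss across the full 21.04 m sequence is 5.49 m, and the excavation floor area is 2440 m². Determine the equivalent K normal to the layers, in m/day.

Flow is perpendicular to layering, so the layers act in series and the equivalent K is the thickness-weighted harmonic mean.
Total thickness L = 3.87 + 12.0 + 5.17 = 21.04 m.
Σ(b_i/K_i) = 3.87/24.9 + 12.0/1.80e-05 + 5.17/11.5 = 6.667e+05 d.
K_eq = L / Σ(b_i/K_i) = 21.04 / 6.667e+05 = 3.156e-05 m/day.

3.16e-05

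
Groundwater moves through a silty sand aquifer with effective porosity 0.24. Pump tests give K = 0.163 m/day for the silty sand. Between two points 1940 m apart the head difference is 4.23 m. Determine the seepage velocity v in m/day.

Hydraulic gradient i = Δh / L = 4.23 / 1940 = 0.002180.
Darcy flux q = K · i = 0.1630 × 0.002180 = 0.0003554 m/day.
Seepage velocity v = q / n_e = 0.0003554 / 0.24 = 0.001481 m/day.

0.00148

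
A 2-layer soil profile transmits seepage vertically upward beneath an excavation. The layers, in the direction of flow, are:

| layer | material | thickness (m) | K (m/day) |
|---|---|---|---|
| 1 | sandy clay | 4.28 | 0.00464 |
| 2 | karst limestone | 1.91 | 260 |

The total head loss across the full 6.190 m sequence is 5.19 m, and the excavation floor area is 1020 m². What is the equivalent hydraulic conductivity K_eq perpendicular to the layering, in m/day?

Flow is perpendicular to layering, so the layers act in series and the equivalent K is the thickness-weighted harmonic mean.
Total thickness L = 4.28 + 1.91 = 6.190 m.
Σ(b_i/K_i) = 4.28/0.00464 + 1.91/260 = 922.4 d.
K_eq = L / Σ(b_i/K_i) = 6.190 / 922.4 = 0.006711 m/day.

0.00671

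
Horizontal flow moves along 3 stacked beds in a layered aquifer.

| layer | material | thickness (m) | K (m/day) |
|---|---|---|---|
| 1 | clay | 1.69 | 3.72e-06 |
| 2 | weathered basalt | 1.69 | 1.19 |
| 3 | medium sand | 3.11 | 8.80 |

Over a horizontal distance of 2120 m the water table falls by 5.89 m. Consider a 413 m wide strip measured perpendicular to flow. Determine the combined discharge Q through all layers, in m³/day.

Flow is parallel to layering, so each bed carries its own Darcy discharge and the transmissivities add.
Σ(K_i·b_i) = 3.72e-06×1.69 + 1.19×1.69 + 8.80×3.11 = 29.38 m²/day.
Hydraulic gradient i = Δh / L = 5.89 / 2120 = 0.002778.
Q = Σ(K_i·b_i) · W · i = 29.38 × 413 × 0.002778 = 33.71 m³/day.

33.7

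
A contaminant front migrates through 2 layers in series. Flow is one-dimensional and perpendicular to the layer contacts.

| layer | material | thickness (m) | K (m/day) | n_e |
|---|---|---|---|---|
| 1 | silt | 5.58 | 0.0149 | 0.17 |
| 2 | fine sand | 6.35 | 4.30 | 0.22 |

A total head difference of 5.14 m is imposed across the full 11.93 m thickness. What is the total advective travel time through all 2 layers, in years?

0.470

With flow normal to the layers, continuity requires the same specific discharge q through every layer.
Σ(b_i/K_i) = 5.58/0.0149 + 6.35/4.30 = 376.0 d.
q = Δh / Σ(b_i/K_i) = 5.14 / 376.0 = 0.01367 m/day.
In each layer the seepage velocity is v_i = q/n_i, so the layer transit time is t_i = b_i·n_i / q:
  layer 1 (silt): t_1 = 5.58 × 0.17 / 0.01367 = 69.39 d
  layer 2 (fine sand): t_2 = 6.35 × 0.22 / 0.01367 = 102.2 d
Total t = Σ t_i = 171.6 days = 0.4697 years.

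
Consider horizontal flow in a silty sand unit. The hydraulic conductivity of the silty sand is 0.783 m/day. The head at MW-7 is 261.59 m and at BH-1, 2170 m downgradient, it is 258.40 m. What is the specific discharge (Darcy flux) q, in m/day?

Hydraulic gradient i = (261.59 − 258.40) / 2170 = 3.19 / 2170 = 0.001470.
Specific discharge q = K · i = 0.7830 × 0.001470 = 0.001151 m/day.

0.00115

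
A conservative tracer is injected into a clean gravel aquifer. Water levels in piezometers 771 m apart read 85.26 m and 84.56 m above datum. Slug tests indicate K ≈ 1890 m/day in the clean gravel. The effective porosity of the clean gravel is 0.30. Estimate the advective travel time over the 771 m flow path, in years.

Hydraulic gradient i = (85.26 − 84.56) / 771 = 0.7 / 771 = 0.0009079.
Darcy flux q = K · i = 1890 × 0.0009079 = 1.716 m/day.
Seepage velocity v = q / n_e = 1.716 / 0.30 = 5.720 m/day.
Travel time t = L / v = 771 / 5.720 = 134.8 days = 0.3690 years.

0.369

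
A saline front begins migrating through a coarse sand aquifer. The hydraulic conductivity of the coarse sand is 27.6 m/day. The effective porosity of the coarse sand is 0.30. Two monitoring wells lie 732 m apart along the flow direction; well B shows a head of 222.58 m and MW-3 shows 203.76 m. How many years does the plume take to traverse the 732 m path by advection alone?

0.847

Hydraulic gradient i = (222.58 − 203.76) / 732 = 18.82 / 732 = 0.02571.
Darcy flux q = K · i = 27.60 × 0.02571 = 0.7096 m/day.
Seepage velocity v = q / n_e = 0.7096 / 0.30 = 2.365 m/day.
Travel time t = L / v = 732 / 2.365 = 309.5 days = 0.8473 years.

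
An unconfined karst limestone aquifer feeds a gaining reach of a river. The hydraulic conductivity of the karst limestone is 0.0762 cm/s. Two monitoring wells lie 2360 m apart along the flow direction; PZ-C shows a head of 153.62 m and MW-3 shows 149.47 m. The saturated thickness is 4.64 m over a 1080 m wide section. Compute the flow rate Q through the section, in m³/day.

Convert K: 0.0762 cm/s × 864 = 65.84 m/day.
Cross-sectional area A = 1080 × 4.64 = 5011 m².
Hydraulic gradient i = (153.62 − 149.47) / 2360 = 4.15 / 2360 = 0.001758.
Darcy's law: Q = K · A · i = 65.84 × 5011 × 0.001758 = 580.2 m³/day.

580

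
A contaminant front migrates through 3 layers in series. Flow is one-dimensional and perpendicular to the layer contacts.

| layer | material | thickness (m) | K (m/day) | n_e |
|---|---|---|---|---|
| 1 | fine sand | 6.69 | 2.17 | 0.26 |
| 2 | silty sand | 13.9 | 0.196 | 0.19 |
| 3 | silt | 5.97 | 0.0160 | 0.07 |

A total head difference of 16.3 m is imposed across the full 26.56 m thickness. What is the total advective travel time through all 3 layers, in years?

With flow normal to the layers, continuity requires the same specific discharge q through every layer.
Σ(b_i/K_i) = 6.69/2.17 + 13.9/0.196 + 5.97/0.0160 = 447.1 d.
q = Δh / Σ(b_i/K_i) = 16.3 / 447.1 = 0.03646 m/day.
In each layer the seepage velocity is v_i = q/n_i, so the layer transit time is t_i = b_i·n_i / q:
  layer 1 (fine sand): t_1 = 6.69 × 0.26 / 0.03646 = 47.71 d
  layer 2 (silty sand): t_2 = 13.9 × 0.19 / 0.03646 = 72.45 d
  layer 3 (silt): t_3 = 5.97 × 0.07 / 0.03646 = 11.46 d
Total t = Σ t_i = 131.6 days = 0.3604 years.

0.360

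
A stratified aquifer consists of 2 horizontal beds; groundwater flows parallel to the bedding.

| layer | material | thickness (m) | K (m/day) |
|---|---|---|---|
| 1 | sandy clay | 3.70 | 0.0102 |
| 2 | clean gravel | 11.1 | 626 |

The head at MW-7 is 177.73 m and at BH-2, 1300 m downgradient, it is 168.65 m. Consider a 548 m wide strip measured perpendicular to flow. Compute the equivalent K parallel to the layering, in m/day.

470

Flow is parallel to layering, so each bed carries its own Darcy discharge and the transmissivities add.
Σ(K_i·b_i) = 0.0102×3.70 + 626×11.1 = 6949 m²/day.
Total thickness b = 14.80 m, so K_eq = Σ(K_i·b_i)/b = 469.5 m/day.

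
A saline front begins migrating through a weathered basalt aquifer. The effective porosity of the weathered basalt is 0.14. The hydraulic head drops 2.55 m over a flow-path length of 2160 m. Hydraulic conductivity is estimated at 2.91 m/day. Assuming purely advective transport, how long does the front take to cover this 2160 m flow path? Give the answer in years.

Hydraulic gradient i = Δh / L = 2.55 / 2160 = 0.001181.
Darcy flux q = K · i = 2.910 × 0.001181 = 0.003435 m/day.
Seepage velocity v = q / n_e = 0.003435 / 0.14 = 0.02454 m/day.
Travel time t = L / v = 2160 / 0.02454 = 88024 days = 241.0 years.

241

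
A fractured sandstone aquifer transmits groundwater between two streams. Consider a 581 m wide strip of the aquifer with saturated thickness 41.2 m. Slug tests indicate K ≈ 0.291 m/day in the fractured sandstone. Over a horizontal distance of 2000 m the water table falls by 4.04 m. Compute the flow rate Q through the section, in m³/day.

Cross-sectional area A = 581 × 41.2 = 23937 m².
Hydraulic gradient i = Δh / L = 4.04 / 2000 = 0.002020.
Darcy's law: Q = K · A · i = 0.2910 × 23937 × 0.002020 = 14.07 m³/day.

14.1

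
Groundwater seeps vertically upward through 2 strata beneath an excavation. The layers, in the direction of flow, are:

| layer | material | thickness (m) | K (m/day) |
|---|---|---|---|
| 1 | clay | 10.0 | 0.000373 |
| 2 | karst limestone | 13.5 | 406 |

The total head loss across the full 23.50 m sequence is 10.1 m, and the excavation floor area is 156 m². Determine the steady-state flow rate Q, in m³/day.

Flow is perpendicular to layering, so the layers act in series and the equivalent K is the thickness-weighted harmonic mean.
Total thickness L = 10.0 + 13.5 = 23.50 m.
Σ(b_i/K_i) = 10.0/0.000373 + 13.5/406 = 26810 d.
K_eq = L / Σ(b_i/K_i) = 23.50 / 26810 = 0.0008765 m/day.
Q = K_eq · A · (Δh/L) = 0.0008765 × 156 × (10.1/23.50) = 0.05877 m³/day.

0.0588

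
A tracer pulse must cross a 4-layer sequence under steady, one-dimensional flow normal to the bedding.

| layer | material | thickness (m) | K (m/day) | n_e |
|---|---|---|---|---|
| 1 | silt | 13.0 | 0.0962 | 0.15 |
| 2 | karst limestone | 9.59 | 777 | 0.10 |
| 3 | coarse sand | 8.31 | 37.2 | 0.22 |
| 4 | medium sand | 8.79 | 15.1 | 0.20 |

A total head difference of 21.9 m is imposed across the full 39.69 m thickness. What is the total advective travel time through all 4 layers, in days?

40.3

With flow normal to the layers, continuity requires the same specific discharge q through every layer.
Σ(b_i/K_i) = 13.0/0.0962 + 9.59/777 + 8.31/37.2 + 8.79/15.1 = 136.0 d.
q = Δh / Σ(b_i/K_i) = 21.9 / 136.0 = 0.1611 m/day.
In each layer the seepage velocity is v_i = q/n_i, so the layer transit time is t_i = b_i·n_i / q:
  layer 1 (silt): t_1 = 13.0 × 0.15 / 0.1611 = 12.11 d
  layer 2 (karst limestone): t_2 = 9.59 × 0.10 / 0.1611 = 5.953 d
  layer 3 (coarse sand): t_3 = 8.31 × 0.22 / 0.1611 = 11.35 d
  layer 4 (medium sand): t_4 = 8.79 × 0.20 / 0.1611 = 10.91 d
Total t = Σ t_i = 40.32 days.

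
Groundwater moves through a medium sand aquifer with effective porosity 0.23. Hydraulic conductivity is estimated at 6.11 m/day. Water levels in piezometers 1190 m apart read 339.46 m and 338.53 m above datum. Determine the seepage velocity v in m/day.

0.0208

Hydraulic gradient i = (339.46 − 338.53) / 1190 = 0.93 / 1190 = 0.0007815.
Darcy flux q = K · i = 6.110 × 0.0007815 = 0.004775 m/day.
Seepage velocity v = q / n_e = 0.004775 / 0.23 = 0.02076 m/day.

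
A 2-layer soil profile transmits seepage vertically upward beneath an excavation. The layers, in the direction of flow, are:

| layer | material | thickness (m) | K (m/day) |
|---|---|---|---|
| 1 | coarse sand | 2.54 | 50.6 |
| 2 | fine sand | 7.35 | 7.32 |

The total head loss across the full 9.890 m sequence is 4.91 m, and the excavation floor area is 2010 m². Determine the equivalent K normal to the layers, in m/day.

9.38

Flow is perpendicular to layering, so the layers act in series and the equivalent K is the thickness-weighted harmonic mean.
Total thickness L = 2.54 + 7.35 = 9.890 m.
Σ(b_i/K_i) = 2.54/50.6 + 7.35/7.32 = 1.054 d.
K_eq = L / Σ(b_i/K_i) = 9.890 / 1.054 = 9.381 m/day.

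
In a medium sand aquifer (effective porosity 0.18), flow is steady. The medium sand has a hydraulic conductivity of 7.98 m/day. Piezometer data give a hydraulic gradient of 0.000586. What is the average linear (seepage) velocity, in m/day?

Hydraulic gradient i = 0.000586.
Darcy flux q = K · i = 7.980 × 0.0005860 = 0.004676 m/day.
Seepage velocity v = q / n_e = 0.004676 / 0.18 = 0.02598 m/day.

0.0260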